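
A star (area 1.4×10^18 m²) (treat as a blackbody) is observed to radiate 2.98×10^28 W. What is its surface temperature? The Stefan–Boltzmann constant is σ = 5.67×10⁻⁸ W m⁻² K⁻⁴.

T ≈ 24800 K

From P = σAT⁴, T = (P / σA)^(1/4) = (2.98×10^28 / (5.67×10⁻⁸ × 1.40×10^18))^(1/4).
T = (3.75×10^17)^(1/4) = 24800 K.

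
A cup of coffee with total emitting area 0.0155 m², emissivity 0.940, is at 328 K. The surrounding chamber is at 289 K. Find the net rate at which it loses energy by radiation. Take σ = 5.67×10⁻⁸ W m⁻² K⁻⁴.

Q = εσA(T⁴ − T_s⁴). T⁴ − T_s⁴ = (328)⁴ − (289)⁴ = 1.16×10^10 − 6.98×10^9 = 4.60×10^9 K⁴.
Q = 0.940 × 5.67×10⁻⁸ × 0.0155 × 4.60×10^9 = 3.80 W.

Q ≈ 3.80 W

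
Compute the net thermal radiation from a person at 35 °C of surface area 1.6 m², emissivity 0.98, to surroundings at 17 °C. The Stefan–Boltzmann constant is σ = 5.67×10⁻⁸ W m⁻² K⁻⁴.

Q ≈ 171 W

Convert: 35 °C = 308 K; 17 °C = 290 K.
Q = εσA(T⁴ − T_s⁴). T⁴ − T_s⁴ = (308)⁴ − (290)⁴ = 9.00×10^9 − 7.07×10^9 = 1.93×10^9 K⁴.
Q = 0.98 × 5.67×10⁻⁸ × 1.60 × 1.93×10^9 = 171 W.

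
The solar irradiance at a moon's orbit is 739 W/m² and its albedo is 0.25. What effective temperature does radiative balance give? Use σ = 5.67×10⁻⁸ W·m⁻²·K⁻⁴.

Power absorbed = (1−a)S·πR²; power emitted = 4πR²σT⁴. Equating and cancelling πR²:
T = ((1−a)S / 4σ)^(1/4) = (554 / (4 × 5.67×10⁻⁸))^(1/4) = (2.44×10^9)^(1/4).
T = 222 K.

T ≈ 222 K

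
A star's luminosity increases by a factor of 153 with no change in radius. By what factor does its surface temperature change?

P ∝ T⁴ ⇒ T ∝ P^(1/4), so T scales by (153)^(1/4) = 3.52.

factor ≈ 3.52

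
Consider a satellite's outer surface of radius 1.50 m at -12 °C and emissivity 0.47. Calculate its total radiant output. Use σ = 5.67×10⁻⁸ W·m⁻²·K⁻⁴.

A = 4πr² = 4π × (1.50)² = 28.3 m².
-12 °C = 261 K.
Stefan–Boltzmann: P = εσAT⁴ = 0.47 × 5.67×10⁻⁸ × 28.3 × (261)⁴ = 0.47 × 5.67×10⁻⁸ × 28.3 × 4.64×10^9.
P = 3500 W.

P ≈ 3500 W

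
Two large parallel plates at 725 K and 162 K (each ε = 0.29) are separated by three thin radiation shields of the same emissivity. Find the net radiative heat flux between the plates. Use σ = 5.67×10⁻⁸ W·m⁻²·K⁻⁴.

q ≈ 663 W/m²

Each of the 4 gaps contributes resistance (2/ε − 1) = 2/0.29 − 1 = 5.897; total = 23.59.
q = σ(T₁⁴ − T₂⁴) / 23.59 = 5.67×10⁻⁸ × 2.76×10^11 / 23.59 = 663 W/m².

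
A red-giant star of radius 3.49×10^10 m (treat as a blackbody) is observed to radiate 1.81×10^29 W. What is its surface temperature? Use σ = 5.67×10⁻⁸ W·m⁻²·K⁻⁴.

A = 4πr² = 4π × (3.49×10^10)² = 1.53×10^22 m².
From P = σAT⁴, T = (P / σA)^(1/4) = (1.81×10^29 / (5.67×10⁻⁸ × 1.53×10^22))^(1/4).
T = (2.09×10^14)^(1/4) = 3800 K.

T ≈ 3800 K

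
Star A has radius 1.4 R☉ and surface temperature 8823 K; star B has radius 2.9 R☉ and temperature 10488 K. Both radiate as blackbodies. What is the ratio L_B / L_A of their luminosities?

L_B/L_A ≈ 8.57

L = 4πR²σT⁴ ∝ R²T⁴, so L_B/L_A = (2.9/1.4)² × (10488/8823)⁴ = 4.29 × 2.00 = 8.57.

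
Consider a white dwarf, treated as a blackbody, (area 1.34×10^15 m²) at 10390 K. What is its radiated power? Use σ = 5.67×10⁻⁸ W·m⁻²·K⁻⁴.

P = σAT⁴ = 5.67×10⁻⁸ × 1.34×10^15 × (10390)⁴ = 5.67×10⁻⁸ × 1.34×10^15 × 1.17×10^16.
P = 8.85×10^23 W.

P ≈ 8.85×10^23 W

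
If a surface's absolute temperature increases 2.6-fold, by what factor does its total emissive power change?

P ∝ T⁴, so the power scales as (2.6)⁴ = 45.7.

factor ≈ 45.7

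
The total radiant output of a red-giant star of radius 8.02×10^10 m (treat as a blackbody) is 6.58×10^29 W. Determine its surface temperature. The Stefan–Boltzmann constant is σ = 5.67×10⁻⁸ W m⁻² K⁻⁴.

T ≈ 3460 K

A = 4πr² = 4π × (8.02×10^10)² = 8.08×10^22 m².
From P = σAT⁴, T = (P / σA)^(1/4) = (6.58×10^29 / (5.67×10⁻⁸ × 8.08×10^22))^(1/4).
T = (1.44×10^14)^(1/4) = 3460 K.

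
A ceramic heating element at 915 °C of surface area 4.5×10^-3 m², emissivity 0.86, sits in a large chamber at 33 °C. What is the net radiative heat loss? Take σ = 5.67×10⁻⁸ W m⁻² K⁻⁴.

Convert: 915 °C = 1188 K; 33 °C = 306 K.
Q = εσA(T⁴ − T_s⁴). T⁴ − T_s⁴ = (1188)⁴ − (306)⁴ = 1.99×10^12 − 8.77×10^9 = 1.98×10^12 K⁴.
Q = 0.86 × 5.67×10⁻⁸ × 4.50×10^-3 × 1.98×10^12 = 435 W.

Q ≈ 435 W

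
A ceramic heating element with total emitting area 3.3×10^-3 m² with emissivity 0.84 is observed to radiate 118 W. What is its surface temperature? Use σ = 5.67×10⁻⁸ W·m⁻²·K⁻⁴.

From P = εσAT⁴, T = (P / εσA)^(1/4) = (118 / (0.84 × 5.67×10⁻⁸ × 3.30×10^-3))^(1/4).
T = (7.51×10^11)^(1/4) = 931 K.

T ≈ 931 K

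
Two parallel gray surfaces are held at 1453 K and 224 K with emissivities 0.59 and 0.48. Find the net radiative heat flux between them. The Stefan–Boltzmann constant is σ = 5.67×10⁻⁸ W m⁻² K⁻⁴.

For two large parallel gray plates, q = σ(T₁⁴ − T₂⁴) / (1/ε₁ + 1/ε₂ − 1).
1/ε₁ + 1/ε₂ − 1 = 1/0.59 + 1/0.48 − 1 = 2.778.
T₁⁴ − T₂⁴ = 4.46×10^12 − 2.52×10^9 = 4.45×10^12 K⁴.
q = 5.67×10⁻⁸ × 4.45×10^12 / 2.778 = 90900 W/m².

q ≈ 90900 W/m²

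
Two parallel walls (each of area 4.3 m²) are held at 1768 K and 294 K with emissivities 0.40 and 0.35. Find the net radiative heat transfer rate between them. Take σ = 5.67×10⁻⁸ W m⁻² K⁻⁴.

For two large parallel gray plates, q = σ(T₁⁴ − T₂⁴) / (1/ε₁ + 1/ε₂ − 1).
1/ε₁ + 1/ε₂ − 1 = 1/0.40 + 1/0.35 − 1 = 4.357.
T₁⁴ − T₂⁴ = 9.77×10^12 − 7.47×10^9 = 9.76×10^12 K⁴.
q = 5.67×10⁻⁸ × 9.76×10^12 / 4.357 = 1.27×10^5 W/m².
Q = q·A = 1.27×10^5 × 4.3 = 5.46×10^5 W.

Q ≈ 5.46×10^5 W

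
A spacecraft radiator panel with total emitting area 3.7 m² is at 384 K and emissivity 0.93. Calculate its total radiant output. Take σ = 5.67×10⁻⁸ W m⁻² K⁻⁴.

P = εσAT⁴ = 0.93 × 5.67×10⁻⁸ × 3.70 × (384)⁴ = 0.93 × 5.67×10⁻⁸ × 3.70 × 2.17×10^10.
P = 4240 W.

P ≈ 4240 W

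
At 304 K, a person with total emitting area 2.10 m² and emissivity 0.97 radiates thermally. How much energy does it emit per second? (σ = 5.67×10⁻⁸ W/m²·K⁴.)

P ≈ 986 W

Stefan–Boltzmann: P = εσAT⁴ = 0.97 × 5.67×10⁻⁸ × 2.10 × (304)⁴ = 0.97 × 5.67×10⁻⁸ × 2.10 × 8.54×10^9.
P = 986 W.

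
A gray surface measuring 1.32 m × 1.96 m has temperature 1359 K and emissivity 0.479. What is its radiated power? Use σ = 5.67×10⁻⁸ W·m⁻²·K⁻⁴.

P ≈ 2.40×10^5 W

A = 1.32 × 1.96 = 2.59 m².
Stefan–Boltzmann: P = εσAT⁴ = 0.479 × 5.67×10⁻⁸ × 2.59 × (1359)⁴ = 0.479 × 5.67×10⁻⁸ × 2.59 × 3.41×10^12.
P = 2.40×10^5 W.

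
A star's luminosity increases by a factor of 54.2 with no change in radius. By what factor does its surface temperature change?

factor ≈ 2.71

P ∝ T⁴ ⇒ T ∝ P^(1/4), so T scales by (54.2)^(1/4) = 2.71.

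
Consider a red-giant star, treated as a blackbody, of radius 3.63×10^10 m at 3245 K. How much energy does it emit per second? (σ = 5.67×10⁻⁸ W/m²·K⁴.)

P ≈ 1.04×10^29 W

A = 4πr² = 4π × (3.63×10^10)² = 1.66×10^22 m².
P = σAT⁴ = 5.67×10⁻⁸ × 1.66×10^22 × (3245)⁴ = 5.67×10⁻⁸ × 1.66×10^22 × 1.11×10^14.
P = 1.04×10^29 W.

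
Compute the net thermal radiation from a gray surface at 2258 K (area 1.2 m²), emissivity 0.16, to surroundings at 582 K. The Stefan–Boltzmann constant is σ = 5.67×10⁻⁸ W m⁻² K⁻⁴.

Q = εσA(T⁴ − T_s⁴). T⁴ − T_s⁴ = (2258)⁴ − (582)⁴ = 2.60×10^13 − 1.15×10^11 = 2.59×10^13 K⁴.
Q = 0.16 × 5.67×10⁻⁸ × 1.20 × 2.59×10^13 = 2.82×10^5 W.

Q ≈ 2.82×10^5 W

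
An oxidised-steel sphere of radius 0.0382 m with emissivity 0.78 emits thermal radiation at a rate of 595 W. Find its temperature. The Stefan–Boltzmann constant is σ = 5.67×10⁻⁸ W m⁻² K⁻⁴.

T ≈ 925 K

A = 4πr² = 4π × (0.0382)² = 0.0183 m².
From P = εσAT⁴, T = (P / εσA)^(1/4) = (595 / (0.78 × 5.67×10⁻⁸ × 0.0183))^(1/4).
T = (7.34×10^11)^(1/4) = 925 K.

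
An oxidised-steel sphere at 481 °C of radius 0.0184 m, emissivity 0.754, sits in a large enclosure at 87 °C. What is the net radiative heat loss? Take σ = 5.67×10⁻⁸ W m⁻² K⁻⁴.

Q ≈ 55.7 W

A = 4πr² = 4π × (0.0184)² = 4.25×10^-3 m².
Convert: 481 °C = 754 K; 87 °C = 360 K.
Q = εσA(T⁴ − T_s⁴). T⁴ − T_s⁴ = (754)⁴ − (360)⁴ = 3.23×10^11 − 1.68×10^10 = 3.06×10^11 K⁴.
Q = 0.754 × 5.67×10⁻⁸ × 4.25×10^-3 × 3.06×10^11 = 55.7 W.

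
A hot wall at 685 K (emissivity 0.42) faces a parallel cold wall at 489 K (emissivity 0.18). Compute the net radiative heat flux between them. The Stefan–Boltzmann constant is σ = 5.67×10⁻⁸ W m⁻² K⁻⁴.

For two large parallel gray plates, q = σ(T₁⁴ − T₂⁴) / (1/ε₁ + 1/ε₂ − 1).
1/ε₁ + 1/ε₂ − 1 = 1/0.42 + 1/0.18 − 1 = 6.937.
T₁⁴ − T₂⁴ = 2.20×10^11 − 5.72×10^10 = 1.63×10^11 K⁴.
q = 5.67×10⁻⁸ × 1.63×10^11 / 6.937 = 1330 W/m².

q ≈ 1330 W/m²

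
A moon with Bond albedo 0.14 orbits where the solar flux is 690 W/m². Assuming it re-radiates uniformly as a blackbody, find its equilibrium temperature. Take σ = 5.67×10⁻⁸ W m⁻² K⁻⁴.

Power absorbed = (1−a)S·πR²; power emitted = 4πR²σT⁴. Equating and cancelling πR²:
T = ((1−a)S / 4σ)^(1/4) = (593 / (4 × 5.67×10⁻⁸))^(1/4) = (2.62×10^9)^(1/4).
T = 226 K.

T ≈ 226 K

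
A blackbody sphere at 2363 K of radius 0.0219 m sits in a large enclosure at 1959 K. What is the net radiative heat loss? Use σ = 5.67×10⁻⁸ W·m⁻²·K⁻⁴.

A = 4πr² = 4π × (0.0219)² = 6.03×10^-3 m².
Q = σA(T⁴ − T_s⁴). T⁴ − T_s⁴ = (2363)⁴ − (1959)⁴ = 3.12×10^13 − 1.47×10^13 = 1.65×10^13 K⁴.
Q = 5.67×10⁻⁸ × 6.03×10^-3 × 1.65×10^13 = 5620 W.

Q ≈ 5620 W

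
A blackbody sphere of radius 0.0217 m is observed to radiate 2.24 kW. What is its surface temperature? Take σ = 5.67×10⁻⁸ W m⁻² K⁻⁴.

A = 4πr² = 4π × (0.0217)² = 5.92×10^-3 m².
From P = σAT⁴, T = (P / σA)^(1/4) = (2240 / (5.67×10⁻⁸ × 5.92×10^-3))^(1/4).
T = (6.68×10^12)^(1/4) = 1610 K.

T ≈ 1610 K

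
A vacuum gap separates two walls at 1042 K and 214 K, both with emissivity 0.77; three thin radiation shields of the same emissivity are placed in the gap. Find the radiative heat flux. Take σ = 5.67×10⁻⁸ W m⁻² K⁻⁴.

Each of the 4 gaps contributes resistance (2/ε − 1) = 2/0.77 − 1 = 1.597; total = 6.390.
q = σ(T₁⁴ − T₂⁴) / 6.390 = 5.67×10⁻⁸ × 1.18×10^12 / 6.390 = 10400 W/m².

q ≈ 10400 W/m²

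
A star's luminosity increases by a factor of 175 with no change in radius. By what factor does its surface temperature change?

factor ≈ 3.64

P ∝ T⁴ ⇒ T ∝ P^(1/4), so T scales by (175)^(1/4) = 3.64.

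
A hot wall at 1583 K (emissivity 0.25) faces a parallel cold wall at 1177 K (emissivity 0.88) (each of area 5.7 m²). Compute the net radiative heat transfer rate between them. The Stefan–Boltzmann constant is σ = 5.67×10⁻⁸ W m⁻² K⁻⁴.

Q ≈ 3.41×10^5 W

For two large parallel gray plates, q = σ(T₁⁴ − T₂⁴) / (1/ε₁ + 1/ε₂ − 1).
1/ε₁ + 1/ε₂ − 1 = 1/0.25 + 1/0.88 − 1 = 4.136.
T₁⁴ − T₂⁴ = 6.28×10^12 − 1.92×10^12 = 4.36×10^12 K⁴.
q = 5.67×10⁻⁸ × 4.36×10^12 / 4.136 = 59800 W/m².
Q = q·A = 59800 × 5.7 = 3.41×10^5 W.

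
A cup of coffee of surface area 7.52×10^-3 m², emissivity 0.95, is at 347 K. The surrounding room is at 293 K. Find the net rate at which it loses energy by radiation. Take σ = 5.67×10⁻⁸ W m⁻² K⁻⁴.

Q = εσA(T⁴ − T_s⁴). T⁴ − T_s⁴ = (347)⁴ − (293)⁴ = 1.45×10^10 − 7.37×10^9 = 7.13×10^9 K⁴.
Q = 0.95 × 5.67×10⁻⁸ × 7.52×10^-3 × 7.13×10^9 = 2.89 W.

Q ≈ 2.89 W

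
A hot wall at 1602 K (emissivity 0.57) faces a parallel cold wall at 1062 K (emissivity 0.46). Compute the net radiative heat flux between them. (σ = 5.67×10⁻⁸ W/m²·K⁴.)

q ≈ 1.03×10^5 W/m²

For two large parallel gray plates, q = σ(T₁⁴ − T₂⁴) / (1/ε₁ + 1/ε₂ − 1).
1/ε₁ + 1/ε₂ − 1 = 1/0.57 + 1/0.46 − 1 = 2.928.
T₁⁴ − T₂⁴ = 6.59×10^12 − 1.27×10^12 = 5.31×10^12 K⁴.
q = 5.67×10⁻⁸ × 5.31×10^12 / 2.928 = 1.03×10^5 W/m².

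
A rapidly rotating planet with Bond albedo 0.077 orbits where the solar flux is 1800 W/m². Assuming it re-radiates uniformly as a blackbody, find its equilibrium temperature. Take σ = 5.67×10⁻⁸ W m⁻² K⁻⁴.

T ≈ 293 K

Power absorbed = (1−a)S·πR²; power emitted = 4πR²σT⁴. Equating and cancelling πR²:
T = ((1−a)S / 4σ)^(1/4) = (1660 / (4 × 5.67×10⁻⁸))^(1/4) = (7.33×10^9)^(1/4).
T = 293 K.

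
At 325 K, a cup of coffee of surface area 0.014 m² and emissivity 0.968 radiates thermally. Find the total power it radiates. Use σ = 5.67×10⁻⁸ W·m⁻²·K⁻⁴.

Stefan–Boltzmann: P = εσAT⁴ = 0.968 × 5.67×10⁻⁸ × 0.0140 × (325)⁴ = 0.968 × 5.67×10⁻⁸ × 0.0140 × 1.12×10^10.
P = 8.57 W.

P ≈ 8.57 W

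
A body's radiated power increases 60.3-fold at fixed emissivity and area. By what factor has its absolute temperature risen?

factor ≈ 2.79

P ∝ T⁴ ⇒ T ∝ P^(1/4), so T scales by (60.3)^(1/4) = 2.79.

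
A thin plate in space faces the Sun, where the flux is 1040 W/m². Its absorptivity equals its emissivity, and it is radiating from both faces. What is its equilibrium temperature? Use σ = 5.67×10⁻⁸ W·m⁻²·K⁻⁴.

T ≈ 309 K

Absorbed flux αS = emitted flux 2εσT⁴ per unit area; with α = ε this gives T = (S/2σ)^(1/4).
T = (1040 / (2 × 5.67×10⁻⁸))^(1/4) = (9.17×10^9)^(1/4).
T = 309 K.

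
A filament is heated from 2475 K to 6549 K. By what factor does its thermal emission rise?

P ∝ T⁴, so the ratio is (6549/2475)⁴ = (2.646)⁴ = 49.0.

ratio ≈ 49.0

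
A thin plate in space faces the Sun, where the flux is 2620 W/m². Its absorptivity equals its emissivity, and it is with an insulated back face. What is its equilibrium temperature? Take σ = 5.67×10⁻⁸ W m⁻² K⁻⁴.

T ≈ 464 K

Absorbed flux αS = emitted flux εσT⁴ (one radiating face); with α = ε, T = (S/σ)^(1/4).
T = (2620 / 5.67×10⁻⁸)^(1/4) = (4.62×10^10)^(1/4).
T = 464 K.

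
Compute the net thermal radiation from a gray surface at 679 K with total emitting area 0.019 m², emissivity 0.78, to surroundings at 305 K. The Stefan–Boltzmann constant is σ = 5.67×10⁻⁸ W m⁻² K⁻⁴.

Q ≈ 171 W

Q = εσA(T⁴ − T_s⁴). T⁴ − T_s⁴ = (679)⁴ − (305)⁴ = 2.13×10^11 − 8.65×10^9 = 2.04×10^11 K⁴.
Q = 0.78 × 5.67×10⁻⁸ × 0.0190 × 2.04×10^11 = 171 W.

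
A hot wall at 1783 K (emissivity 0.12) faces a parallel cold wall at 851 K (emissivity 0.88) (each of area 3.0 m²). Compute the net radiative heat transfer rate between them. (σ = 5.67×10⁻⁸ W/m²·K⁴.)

For two large parallel gray plates, q = σ(T₁⁴ − T₂⁴) / (1/ε₁ + 1/ε₂ − 1).
1/ε₁ + 1/ε₂ − 1 = 1/0.12 + 1/0.88 − 1 = 8.470.
T₁⁴ − T₂⁴ = 1.01×10^13 − 5.24×10^11 = 9.58×10^12 K⁴.
q = 5.67×10⁻⁸ × 9.58×10^12 / 8.470 = 64100 W/m².
Q = q·A = 64100 × 3.0 = 1.92×10^5 W.

Q ≈ 1.92×10^5 W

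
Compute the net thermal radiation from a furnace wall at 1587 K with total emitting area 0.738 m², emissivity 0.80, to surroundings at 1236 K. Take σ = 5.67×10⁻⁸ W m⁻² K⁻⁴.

Q ≈ 1.34×10^5 W

Q = εσA(T⁴ − T_s⁴). T⁴ − T_s⁴ = (1587)⁴ − (1236)⁴ = 6.34×10^12 − 2.33×10^12 = 4.01×10^12 K⁴.
Q = 0.80 × 5.67×10⁻⁸ × 0.738 × 4.01×10^12 = 1.34×10^5 W.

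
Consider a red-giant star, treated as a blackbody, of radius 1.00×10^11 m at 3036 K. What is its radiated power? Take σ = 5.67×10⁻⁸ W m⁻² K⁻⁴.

A = 4πr² = 4π × (1.00×10^11)² = 1.26×10^23 m².
P = σAT⁴ = 5.67×10⁻⁸ × 1.26×10^23 × (3036)⁴ = 5.67×10⁻⁸ × 1.26×10^23 × 8.50×10^13.
P = 6.05×10^29 W.

P ≈ 6.05×10^29 W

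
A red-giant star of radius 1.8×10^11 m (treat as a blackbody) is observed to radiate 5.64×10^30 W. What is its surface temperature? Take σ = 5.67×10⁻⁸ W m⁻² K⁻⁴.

A = 4πr² = 4π × (1.8×10^11)² = 4.07×10^23 m².
From P = σAT⁴, T = (P / σA)^(1/4) = (5.64×10^30 / (5.67×10⁻⁸ × 4.07×10^23))^(1/4).
T = (2.44×10^14)^(1/4) = 3950 K.

T ≈ 3950 K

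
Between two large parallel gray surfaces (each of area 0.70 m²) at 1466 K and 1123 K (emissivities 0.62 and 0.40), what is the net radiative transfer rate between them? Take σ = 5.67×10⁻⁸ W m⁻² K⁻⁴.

Q ≈ 38600 W

For two large parallel gray plates, q = σ(T₁⁴ − T₂⁴) / (1/ε₁ + 1/ε₂ − 1).
1/ε₁ + 1/ε₂ − 1 = 1/0.62 + 1/0.40 − 1 = 3.113.
T₁⁴ − T₂⁴ = 4.62×10^12 − 1.59×10^12 = 3.03×10^12 K⁴.
q = 5.67×10⁻⁸ × 3.03×10^12 / 3.113 = 55200 W/m².
Q = q·A = 55200 × 0.70 = 38600 W.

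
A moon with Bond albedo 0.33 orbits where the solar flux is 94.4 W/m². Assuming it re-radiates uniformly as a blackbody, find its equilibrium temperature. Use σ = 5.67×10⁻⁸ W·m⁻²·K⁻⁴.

Power absorbed = (1−a)S·πR²; power emitted = 4πR²σT⁴. Equating and cancelling πR²:
T = ((1−a)S / 4σ)^(1/4) = (63.2 / (4 × 5.67×10⁻⁸))^(1/4) = (2.79×10^8)^(1/4).
T = 129 K.

T ≈ 129 K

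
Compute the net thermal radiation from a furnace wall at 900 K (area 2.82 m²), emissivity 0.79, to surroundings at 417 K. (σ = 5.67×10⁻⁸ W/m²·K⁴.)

Q = εσA(T⁴ − T_s⁴). T⁴ − T_s⁴ = (900)⁴ − (417)⁴ = 6.56×10^11 − 3.02×10^10 = 6.26×10^11 K⁴.
Q = 0.79 × 5.67×10⁻⁸ × 2.82 × 6.26×10^11 = 79100 W.

Q ≈ 79100 W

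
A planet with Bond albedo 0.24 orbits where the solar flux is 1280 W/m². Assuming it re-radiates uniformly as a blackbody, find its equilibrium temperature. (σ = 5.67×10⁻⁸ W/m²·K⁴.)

Power absorbed = (1−a)S·πR²; power emitted = 4πR²σT⁴. Equating and cancelling πR²:
T = ((1−a)S / 4σ)^(1/4) = (973 / (4 × 5.67×10⁻⁸))^(1/4) = (4.29×10^9)^(1/4).
T = 256 K.

T ≈ 256 K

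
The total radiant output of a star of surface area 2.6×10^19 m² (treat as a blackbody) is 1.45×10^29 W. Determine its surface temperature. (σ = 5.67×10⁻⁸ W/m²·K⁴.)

From P = σAT⁴, T = (P / σA)^(1/4) = (1.45×10^29 / (5.67×10⁻⁸ × 2.60×10^19))^(1/4).
T = (9.84×10^16)^(1/4) = 17700 K.

T ≈ 17700 K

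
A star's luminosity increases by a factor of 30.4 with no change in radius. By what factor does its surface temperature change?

P ∝ T⁴ ⇒ T ∝ P^(1/4), so T scales by (30.4)^(1/4) = 2.35.

factor ≈ 2.35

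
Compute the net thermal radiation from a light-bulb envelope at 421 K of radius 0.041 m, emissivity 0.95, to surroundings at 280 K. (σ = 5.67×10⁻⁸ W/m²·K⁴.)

A = 4πr² = 4π × (0.041)² = 0.0211 m².
Q = εσA(T⁴ − T_s⁴). T⁴ − T_s⁴ = (421)⁴ − (280)⁴ = 3.14×10^10 − 6.15×10^9 = 2.53×10^10 K⁴.
Q = 0.95 × 5.67×10⁻⁸ × 0.0211 × 2.53×10^10 = 28.8 W.

Q ≈ 28.8 W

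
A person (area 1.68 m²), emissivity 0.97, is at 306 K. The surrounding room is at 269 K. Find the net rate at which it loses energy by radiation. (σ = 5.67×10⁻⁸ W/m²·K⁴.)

Q = εσA(T⁴ − T_s⁴). T⁴ − T_s⁴ = (306)⁴ − (269)⁴ = 8.77×10^9 − 5.24×10^9 = 3.53×10^9 K⁴.
Q = 0.97 × 5.67×10⁻⁸ × 1.68 × 3.53×10^9 = 326 W.

Q ≈ 326 W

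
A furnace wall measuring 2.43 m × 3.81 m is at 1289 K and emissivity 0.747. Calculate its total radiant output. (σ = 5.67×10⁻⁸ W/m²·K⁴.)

A = 2.43 × 3.81 = 9.26 m².
Stefan–Boltzmann: P = εσAT⁴ = 0.747 × 5.67×10⁻⁸ × 9.26 × (1289)⁴ = 0.747 × 5.67×10⁻⁸ × 9.26 × 2.76×10^12.
P = 1.08×10^6 W.

P ≈ 1.08×10^6 W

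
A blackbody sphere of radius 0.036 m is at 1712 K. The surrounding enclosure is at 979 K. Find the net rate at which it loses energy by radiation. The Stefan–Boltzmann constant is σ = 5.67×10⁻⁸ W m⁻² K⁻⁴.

Q ≈ 7080 W

A = 4πr² = 4π × (0.036)² = 0.0163 m².
Q = σA(T⁴ − T_s⁴). T⁴ − T_s⁴ = (1712)⁴ − (979)⁴ = 8.59×10^12 − 9.19×10^11 = 7.67×10^12 K⁴.
Q = 5.67×10⁻⁸ × 0.0163 × 7.67×10^12 = 7080 W.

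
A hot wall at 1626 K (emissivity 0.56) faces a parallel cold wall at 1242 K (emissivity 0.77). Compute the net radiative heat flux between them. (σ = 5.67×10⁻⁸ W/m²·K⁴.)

For two large parallel gray plates, q = σ(T₁⁴ − T₂⁴) / (1/ε₁ + 1/ε₂ − 1).
1/ε₁ + 1/ε₂ − 1 = 1/0.56 + 1/0.77 − 1 = 2.084.
T₁⁴ − T₂⁴ = 6.99×10^12 − 2.38×10^12 = 4.61×10^12 K⁴.
q = 5.67×10⁻⁸ × 4.61×10^12 / 2.084 = 1.25×10^5 W/m².

q ≈ 1.25×10^5 W/m²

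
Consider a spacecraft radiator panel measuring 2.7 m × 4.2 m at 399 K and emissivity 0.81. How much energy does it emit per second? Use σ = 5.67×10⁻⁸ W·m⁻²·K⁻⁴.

A = 2.7 × 4.2 = 11.3 m².
P = εσAT⁴ = 0.81 × 5.67×10⁻⁸ × 11.3 × (399)⁴ = 0.81 × 5.67×10⁻⁸ × 11.3 × 2.53×10^10.
P = 13200 W.

P ≈ 13200 W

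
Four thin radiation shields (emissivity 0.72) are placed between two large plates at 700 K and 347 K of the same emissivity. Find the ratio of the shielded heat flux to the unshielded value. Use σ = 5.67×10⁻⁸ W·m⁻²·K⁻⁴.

With N identical shields there are N+1 = 5 gaps in series, each with the same radiative resistance, so the flux falls to 1/(N+1) of its unshielded value.

ratio ≈ 0.200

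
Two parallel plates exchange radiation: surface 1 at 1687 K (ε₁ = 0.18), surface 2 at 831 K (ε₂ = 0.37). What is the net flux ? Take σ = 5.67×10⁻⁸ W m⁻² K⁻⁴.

q ≈ 59500 W/m²

For two large parallel gray plates, q = σ(T₁⁴ − T₂⁴) / (1/ε₁ + 1/ε₂ − 1).
1/ε₁ + 1/ε₂ − 1 = 1/0.18 + 1/0.37 − 1 = 7.258.
T₁⁴ − T₂⁴ = 8.10×10^12 − 4.77×10^11 = 7.62×10^12 K⁴.
q = 5.67×10⁻⁸ × 7.62×10^12 / 7.258 = 59500 W/m².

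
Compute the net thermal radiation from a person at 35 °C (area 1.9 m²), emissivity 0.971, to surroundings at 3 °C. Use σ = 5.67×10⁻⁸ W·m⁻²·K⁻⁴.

Convert: 35 °C = 308 K; 3 °C = 276 K.
Q = εσA(T⁴ − T_s⁴). T⁴ − T_s⁴ = (308)⁴ − (276)⁴ = 9.00×10^9 − 5.80×10^9 = 3.20×10^9 K⁴.
Q = 0.971 × 5.67×10⁻⁸ × 1.90 × 3.20×10^9 = 334 W.

Q ≈ 334 W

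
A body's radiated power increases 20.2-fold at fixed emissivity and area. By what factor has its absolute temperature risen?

P ∝ T⁴ ⇒ T ∝ P^(1/4), so T scales by (20.2)^(1/4) = 2.12.

factor ≈ 2.12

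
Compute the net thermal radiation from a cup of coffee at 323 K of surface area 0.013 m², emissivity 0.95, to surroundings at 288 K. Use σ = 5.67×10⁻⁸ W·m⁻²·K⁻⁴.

Q ≈ 2.80 W

Q = εσA(T⁴ − T_s⁴). T⁴ − T_s⁴ = (323)⁴ − (288)⁴ = 1.09×10^10 − 6.88×10^9 = 4.00×10^9 K⁴.
Q = 0.95 × 5.67×10⁻⁸ × 0.0130 × 4.00×10^9 = 2.80 W.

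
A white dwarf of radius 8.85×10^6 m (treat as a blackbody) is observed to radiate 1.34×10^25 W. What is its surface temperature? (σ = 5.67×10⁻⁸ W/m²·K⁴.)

T ≈ 22100 K

A = 4πr² = 4π × (8.85×10^6)² = 9.84×10^14 m².
From P = σAT⁴, T = (P / σA)^(1/4) = (1.34×10^25 / (5.67×10⁻⁸ × 9.84×10^14))^(1/4).
T = (2.40×10^17)^(1/4) = 22100 K.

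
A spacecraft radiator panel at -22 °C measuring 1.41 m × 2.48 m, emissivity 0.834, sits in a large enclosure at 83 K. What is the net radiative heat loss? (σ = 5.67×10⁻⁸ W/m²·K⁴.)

A = 1.41 × 2.48 = 3.50 m².
Convert: -22 °C = 251 K.
Q = εσA(T⁴ − T_s⁴). T⁴ − T_s⁴ = (251)⁴ − (83)⁴ = 3.97×10^9 − 4.75×10^7 = 3.92×10^9 K⁴.
Q = 0.834 × 5.67×10⁻⁸ × 3.50 × 3.92×10^9 = 648 W.

Q ≈ 648 W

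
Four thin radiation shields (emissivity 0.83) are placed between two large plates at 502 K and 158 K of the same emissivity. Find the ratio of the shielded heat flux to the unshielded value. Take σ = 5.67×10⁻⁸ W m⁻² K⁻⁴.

ratio ≈ 0.200

With N identical shields there are N+1 = 5 gaps in series, each with the same radiative resistance, so the flux falls to 1/(N+1) of its unshielded value.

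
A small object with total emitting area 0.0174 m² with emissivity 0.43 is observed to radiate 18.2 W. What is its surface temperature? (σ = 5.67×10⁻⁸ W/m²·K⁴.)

T ≈ 455 K

From P = εσAT⁴, T = (P / εσA)^(1/4) = (18.2 / (0.43 × 5.67×10⁻⁸ × 0.0174))^(1/4).
T = (4.29×10^10)^(1/4) = 455 K.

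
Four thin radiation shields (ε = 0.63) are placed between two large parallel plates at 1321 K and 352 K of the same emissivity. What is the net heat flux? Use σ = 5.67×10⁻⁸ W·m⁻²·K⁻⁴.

Each of the 5 gaps contributes resistance (2/ε − 1) = 2/0.63 − 1 = 2.175; total = 10.87.
q = σ(T₁⁴ − T₂⁴) / 10.87 = 5.67×10⁻⁸ × 3.03×10^12 / 10.87 = 15800 W/m².

q ≈ 15800 W/m²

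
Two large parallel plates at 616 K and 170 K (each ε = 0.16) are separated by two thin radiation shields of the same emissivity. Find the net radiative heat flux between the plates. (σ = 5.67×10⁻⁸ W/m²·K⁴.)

Each of the 3 gaps contributes resistance (2/ε − 1) = 2/0.16 − 1 = 11.50; total = 34.50.
q = σ(T₁⁴ − T₂⁴) / 34.50 = 5.67×10⁻⁸ × 1.43×10^11 / 34.50 = 235 W/m².

q ≈ 235 W/m²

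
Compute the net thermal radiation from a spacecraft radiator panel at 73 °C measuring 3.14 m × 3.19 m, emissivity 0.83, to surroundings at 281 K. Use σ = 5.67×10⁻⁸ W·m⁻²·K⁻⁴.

Q ≈ 3820 W

A = 3.14 × 3.19 = 10.0 m².
Convert: 73 °C = 346 K.
Q = εσA(T⁴ − T_s⁴). T⁴ − T_s⁴ = (346)⁴ − (281)⁴ = 1.43×10^10 − 6.23×10^9 = 8.10×10^9 K⁴.
Q = 0.83 × 5.67×10⁻⁸ × 10.0 × 8.10×10^9 = 3820 W.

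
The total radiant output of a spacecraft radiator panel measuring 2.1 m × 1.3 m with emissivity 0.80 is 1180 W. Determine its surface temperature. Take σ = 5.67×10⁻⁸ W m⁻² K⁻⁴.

A = 2.1 × 1.3 = 2.73 m².
From P = εσAT⁴, T = (P / εσA)^(1/4) = (1180 / (0.80 × 5.67×10⁻⁸ × 2.73))^(1/4).
T = (9.53×10^9)^(1/4) = 312 K.

T ≈ 312 K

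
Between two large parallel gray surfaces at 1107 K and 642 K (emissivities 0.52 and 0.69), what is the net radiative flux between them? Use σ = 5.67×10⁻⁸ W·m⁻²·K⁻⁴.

For two large parallel gray plates, q = σ(T₁⁴ − T₂⁴) / (1/ε₁ + 1/ε₂ − 1).
1/ε₁ + 1/ε₂ − 1 = 1/0.52 + 1/0.69 − 1 = 2.372.
T₁⁴ − T₂⁴ = 1.50×10^12 − 1.70×10^11 = 1.33×10^12 K⁴.
q = 5.67×10⁻⁸ × 1.33×10^12 / 2.372 = 31800 W/m².

q ≈ 31800 W/m²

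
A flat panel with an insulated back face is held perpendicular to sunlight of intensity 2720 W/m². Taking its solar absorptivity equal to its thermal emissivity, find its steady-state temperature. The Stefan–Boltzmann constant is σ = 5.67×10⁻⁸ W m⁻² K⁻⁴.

T ≈ 468 K

Absorbed flux αS = emitted flux εσT⁴ (one radiating face); with α = ε, T = (S/σ)^(1/4).
T = (2720 / 5.67×10⁻⁸)^(1/4) = (4.80×10^10)^(1/4).
T = 468 K.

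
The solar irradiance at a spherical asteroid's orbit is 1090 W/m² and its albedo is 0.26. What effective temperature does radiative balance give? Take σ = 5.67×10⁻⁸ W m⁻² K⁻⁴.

T ≈ 244 K

Power absorbed = (1−a)S·πR²; power emitted = 4πR²σT⁴. Equating and cancelling πR²:
T = ((1−a)S / 4σ)^(1/4) = (807 / (4 × 5.67×10⁻⁸))^(1/4) = (3.56×10^9)^(1/4).
T = 244 K.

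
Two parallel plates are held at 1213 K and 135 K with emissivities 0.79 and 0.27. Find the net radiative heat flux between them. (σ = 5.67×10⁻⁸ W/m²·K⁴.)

q ≈ 30900 W/m²

For two large parallel gray plates, q = σ(T₁⁴ − T₂⁴) / (1/ε₁ + 1/ε₂ − 1).
1/ε₁ + 1/ε₂ − 1 = 1/0.79 + 1/0.27 − 1 = 3.970.
T₁⁴ − T₂⁴ = 2.16×10^12 − 3.32×10^8 = 2.16×10^12 K⁴.
q = 5.67×10⁻⁸ × 2.16×10^12 / 3.970 = 30900 W/m².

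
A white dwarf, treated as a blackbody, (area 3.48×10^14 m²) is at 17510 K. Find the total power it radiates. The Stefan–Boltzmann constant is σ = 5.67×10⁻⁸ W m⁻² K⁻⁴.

P ≈ 1.85×10^24 W

P = σAT⁴ = 5.67×10⁻⁸ × 3.48×10^14 × (17510)⁴ = 5.67×10⁻⁸ × 3.48×10^14 × 9.40×10^16.
P = 1.85×10^24 W.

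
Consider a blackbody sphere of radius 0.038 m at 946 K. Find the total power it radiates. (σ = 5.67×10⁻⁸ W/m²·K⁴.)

A = 4πr² = 4π × (0.038)² = 0.0181 m².
P = σAT⁴ = 5.67×10⁻⁸ × 0.0181 × (946)⁴ = 5.67×10⁻⁸ × 0.0181 × 8.01×10^11.
P = 824 W.

P ≈ 824 W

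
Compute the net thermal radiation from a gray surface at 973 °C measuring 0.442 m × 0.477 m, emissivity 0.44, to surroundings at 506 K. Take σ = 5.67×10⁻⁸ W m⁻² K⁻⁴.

A = 0.442 × 0.477 = 0.211 m².
Convert: 973 °C = 1246 K.
Q = εσA(T⁴ − T_s⁴). T⁴ − T_s⁴ = (1246)⁴ − (506)⁴ = 2.41×10^12 − 6.56×10^10 = 2.34×10^12 K⁴.
Q = 0.44 × 5.67×10⁻⁸ × 0.211 × 2.34×10^12 = 12300 W.

Q ≈ 12300 W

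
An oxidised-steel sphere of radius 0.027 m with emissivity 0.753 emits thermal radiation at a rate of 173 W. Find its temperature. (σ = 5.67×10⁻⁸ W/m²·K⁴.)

T ≈ 816 K

A = 4πr² = 4π × (0.027)² = 9.16×10^-3 m².
From P = εσAT⁴, T = (P / εσA)^(1/4) = (173 / (0.753 × 5.67×10⁻⁸ × 9.16×10^-3))^(1/4).
T = (4.42×10^11)^(1/4) = 816 K.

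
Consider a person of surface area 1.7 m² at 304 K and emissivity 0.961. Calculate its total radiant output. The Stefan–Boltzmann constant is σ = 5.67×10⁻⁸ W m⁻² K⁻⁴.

P = εσAT⁴ = 0.961 × 5.67×10⁻⁸ × 1.70 × (304)⁴ = 0.961 × 5.67×10⁻⁸ × 1.70 × 8.54×10^9.
P = 791 W.

P ≈ 791 W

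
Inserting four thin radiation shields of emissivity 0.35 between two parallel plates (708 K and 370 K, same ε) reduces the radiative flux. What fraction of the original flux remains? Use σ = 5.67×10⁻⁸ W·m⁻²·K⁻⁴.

ratio ≈ 0.200

With N identical shields there are N+1 = 5 gaps in series, each with the same radiative resistance, so the flux falls to 1/(N+1) of its unshielded value.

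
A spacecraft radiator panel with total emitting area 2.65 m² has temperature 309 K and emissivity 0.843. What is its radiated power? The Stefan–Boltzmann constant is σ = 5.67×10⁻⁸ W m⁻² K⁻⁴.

P ≈ 1150 W

Stefan–Boltzmann: P = εσAT⁴ = 0.843 × 5.67×10⁻⁸ × 2.65 × (309)⁴ = 0.843 × 5.67×10⁻⁸ × 2.65 × 9.12×10^9.
P = 1150 W.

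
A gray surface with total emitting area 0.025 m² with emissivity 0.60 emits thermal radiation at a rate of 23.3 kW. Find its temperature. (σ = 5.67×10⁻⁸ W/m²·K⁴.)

T ≈ 2290 K

From P = εσAT⁴, T = (P / εσA)^(1/4) = (23300 / (0.60 × 5.67×10⁻⁸ × 0.0250))^(1/4).
T = (2.74×10^13)^(1/4) = 2290 K.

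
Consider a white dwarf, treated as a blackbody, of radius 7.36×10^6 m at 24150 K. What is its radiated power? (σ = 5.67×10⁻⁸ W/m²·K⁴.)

P ≈ 1.31×10^25 W

A = 4πr² = 4π × (7.36×10^6)² = 6.81×10^14 m².
P = σAT⁴ = 5.67×10⁻⁸ × 6.81×10^14 × (24150)⁴ = 5.67×10⁻⁸ × 6.81×10^14 × 3.40×10^17.
P = 1.31×10^25 W.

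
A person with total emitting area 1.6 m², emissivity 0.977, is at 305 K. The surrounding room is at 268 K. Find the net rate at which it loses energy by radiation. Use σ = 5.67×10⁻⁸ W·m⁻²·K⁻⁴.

Q = εσA(T⁴ − T_s⁴). T⁴ − T_s⁴ = (305)⁴ − (268)⁴ = 8.65×10^9 − 5.16×10^9 = 3.49×10^9 K⁴.
Q = 0.977 × 5.67×10⁻⁸ × 1.60 × 3.49×10^9 = 310 W.

Q ≈ 310 W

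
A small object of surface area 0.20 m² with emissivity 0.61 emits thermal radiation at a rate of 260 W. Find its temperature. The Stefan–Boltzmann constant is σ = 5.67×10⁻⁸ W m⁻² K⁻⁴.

T ≈ 440 K

From P = εσAT⁴, T = (P / εσA)^(1/4) = (260 / (0.61 × 5.67×10⁻⁸ × 0.200))^(1/4).
T = (3.76×10^10)^(1/4) = 440 K.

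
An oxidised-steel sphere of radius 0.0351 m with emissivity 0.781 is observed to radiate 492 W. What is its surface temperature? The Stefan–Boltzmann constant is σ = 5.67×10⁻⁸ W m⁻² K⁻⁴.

A = 4πr² = 4π × (0.0351)² = 0.0155 m².
From P = εσAT⁴, T = (P / εσA)^(1/4) = (492 / (0.781 × 5.67×10⁻⁸ × 0.0155))^(1/4).
T = (7.18×10^11)^(1/4) = 920 K.

T ≈ 920 K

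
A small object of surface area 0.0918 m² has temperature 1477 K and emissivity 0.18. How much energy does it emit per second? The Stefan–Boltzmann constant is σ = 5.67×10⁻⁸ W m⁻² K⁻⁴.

Stefan–Boltzmann: P = εσAT⁴ = 0.18 × 5.67×10⁻⁸ × 0.0918 × (1477)⁴ = 0.18 × 5.67×10⁻⁸ × 0.0918 × 4.76×10^12.
P = 4460 W.

P ≈ 4460 W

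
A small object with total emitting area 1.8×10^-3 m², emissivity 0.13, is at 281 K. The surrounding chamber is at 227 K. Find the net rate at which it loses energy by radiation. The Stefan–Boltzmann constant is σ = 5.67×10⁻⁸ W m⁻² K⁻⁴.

Q = εσA(T⁴ − T_s⁴). T⁴ − T_s⁴ = (281)⁴ − (227)⁴ = 6.23×10^9 − 2.66×10^9 = 3.58×10^9 K⁴.
Q = 0.13 × 5.67×10⁻⁸ × 1.80×10^-3 × 3.58×10^9 = 0.0475 W.

Q ≈ 0.0475 W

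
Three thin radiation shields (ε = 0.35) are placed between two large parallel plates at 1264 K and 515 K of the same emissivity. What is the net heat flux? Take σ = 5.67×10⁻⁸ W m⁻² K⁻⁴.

Each of the 4 gaps contributes resistance (2/ε − 1) = 2/0.35 − 1 = 4.714; total = 18.86.
q = σ(T₁⁴ − T₂⁴) / 18.86 = 5.67×10⁻⁸ × 2.48×10^12 / 18.86 = 7460 W/m².

q ≈ 7460 W/m²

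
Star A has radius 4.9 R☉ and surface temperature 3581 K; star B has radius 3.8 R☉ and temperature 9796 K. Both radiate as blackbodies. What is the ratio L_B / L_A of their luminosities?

L = 4πR²σT⁴ ∝ R²T⁴, so L_B/L_A = (3.8/4.9)² × (9796/3581)⁴ = 0.601 × 56.0 = 33.7.

L_B/L_A ≈ 33.7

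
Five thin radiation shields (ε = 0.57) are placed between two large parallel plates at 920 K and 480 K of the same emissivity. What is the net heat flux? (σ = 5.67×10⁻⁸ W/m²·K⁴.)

Each of the 6 gaps contributes resistance (2/ε − 1) = 2/0.57 − 1 = 2.509; total = 15.05.
q = σ(T₁⁴ − T₂⁴) / 15.05 = 5.67×10⁻⁸ × 6.63×10^11 / 15.05 = 2500 W/m².

q ≈ 2500 W/m²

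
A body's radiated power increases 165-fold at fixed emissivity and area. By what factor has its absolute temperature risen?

P ∝ T⁴ ⇒ T ∝ P^(1/4), so T scales by (165)^(1/4) = 3.58.

factor ≈ 3.58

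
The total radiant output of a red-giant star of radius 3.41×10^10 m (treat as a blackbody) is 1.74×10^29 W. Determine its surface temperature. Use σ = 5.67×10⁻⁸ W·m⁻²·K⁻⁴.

T ≈ 3810 K

A = 4πr² = 4π × (3.41×10^10)² = 1.46×10^22 m².
From P = σAT⁴, T = (P / σA)^(1/4) = (1.74×10^29 / (5.67×10⁻⁸ × 1.46×10^22))^(1/4).
T = (2.10×10^14)^(1/4) = 3810 K.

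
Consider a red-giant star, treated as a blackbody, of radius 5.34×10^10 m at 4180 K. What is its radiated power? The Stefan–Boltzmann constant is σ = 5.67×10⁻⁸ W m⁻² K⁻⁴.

P ≈ 6.20×10^29 W

A = 4πr² = 4π × (5.34×10^10)² = 3.58×10^22 m².
P = σAT⁴ = 5.67×10⁻⁸ × 3.58×10^22 × (4180)⁴ = 5.67×10⁻⁸ × 3.58×10^22 × 3.05×10^14.
P = 6.20×10^29 W.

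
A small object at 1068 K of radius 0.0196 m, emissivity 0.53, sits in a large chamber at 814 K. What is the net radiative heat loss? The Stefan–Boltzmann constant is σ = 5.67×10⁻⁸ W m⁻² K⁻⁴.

A = 4πr² = 4π × (0.0196)² = 4.83×10^-3 m².
Q = εσA(T⁴ − T_s⁴). T⁴ − T_s⁴ = (1068)⁴ − (814)⁴ = 1.30×10^12 − 4.39×10^11 = 8.62×10^11 K⁴.
Q = 0.53 × 5.67×10⁻⁸ × 4.83×10^-3 × 8.62×10^11 = 125 W.

Q ≈ 125 W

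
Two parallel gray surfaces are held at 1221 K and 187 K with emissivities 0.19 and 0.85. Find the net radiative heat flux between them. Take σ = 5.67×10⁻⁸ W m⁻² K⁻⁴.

For two large parallel gray plates, q = σ(T₁⁴ − T₂⁴) / (1/ε₁ + 1/ε₂ − 1).
1/ε₁ + 1/ε₂ − 1 = 1/0.19 + 1/0.85 − 1 = 5.440.
T₁⁴ − T₂⁴ = 2.22×10^12 − 1.22×10^9 = 2.22×10^12 K⁴.
q = 5.67×10⁻⁸ × 2.22×10^12 / 5.440 = 23200 W/m².

q ≈ 23200 W/m²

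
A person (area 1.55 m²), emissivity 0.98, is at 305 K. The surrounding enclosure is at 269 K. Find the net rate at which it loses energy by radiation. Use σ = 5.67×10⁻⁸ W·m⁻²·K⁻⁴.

Q ≈ 294 W

Q = εσA(T⁴ − T_s⁴). T⁴ − T_s⁴ = (305)⁴ − (269)⁴ = 8.65×10^9 − 5.24×10^9 = 3.42×10^9 K⁴.
Q = 0.98 × 5.67×10⁻⁸ × 1.55 × 3.42×10^9 = 294 W.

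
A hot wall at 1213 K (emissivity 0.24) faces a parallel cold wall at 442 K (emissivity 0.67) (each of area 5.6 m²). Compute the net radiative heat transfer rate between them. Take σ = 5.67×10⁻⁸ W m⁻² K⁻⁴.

For two large parallel gray plates, q = σ(T₁⁴ − T₂⁴) / (1/ε₁ + 1/ε₂ − 1).
1/ε₁ + 1/ε₂ − 1 = 1/0.24 + 1/0.67 − 1 = 4.659.
T₁⁴ − T₂⁴ = 2.16×10^12 − 3.82×10^10 = 2.13×10^12 K⁴.
q = 5.67×10⁻⁸ × 2.13×10^12 / 4.659 = 25900 W/m².
Q = q·A = 25900 × 5.6 = 1.45×10^5 W.

Q ≈ 1.45×10^5 W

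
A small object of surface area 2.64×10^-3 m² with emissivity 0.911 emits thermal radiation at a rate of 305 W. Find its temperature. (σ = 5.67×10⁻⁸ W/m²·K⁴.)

From P = εσAT⁴, T = (P / εσA)^(1/4) = (305 / (0.911 × 5.67×10⁻⁸ × 2.64×10^-3))^(1/4).
T = (2.24×10^12)^(1/4) = 1220 K.

T ≈ 1220 K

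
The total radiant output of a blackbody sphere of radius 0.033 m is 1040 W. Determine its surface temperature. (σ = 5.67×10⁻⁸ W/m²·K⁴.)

A = 4πr² = 4π × (0.033)² = 0.0137 m².
From P = σAT⁴, T = (P / σA)^(1/4) = (1040 / (5.67×10⁻⁸ × 0.0137))^(1/4).
T = (1.34×10^12)^(1/4) = 1080 K.

T ≈ 1080 K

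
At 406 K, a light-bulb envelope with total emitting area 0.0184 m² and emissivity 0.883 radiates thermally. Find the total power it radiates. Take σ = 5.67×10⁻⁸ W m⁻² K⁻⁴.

P ≈ 25.0 W

Stefan–Boltzmann: P = εσAT⁴ = 0.883 × 5.67×10⁻⁸ × 0.0184 × (406)⁴ = 0.883 × 5.67×10⁻⁸ × 0.0184 × 2.72×10^10.
P = 25.0 W.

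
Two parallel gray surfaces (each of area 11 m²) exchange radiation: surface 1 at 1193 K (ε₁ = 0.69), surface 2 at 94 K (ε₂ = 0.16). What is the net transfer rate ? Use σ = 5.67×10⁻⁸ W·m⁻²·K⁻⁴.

Q ≈ 1.89×10^5 W

For two large parallel gray plates, q = σ(T₁⁴ − T₂⁴) / (1/ε₁ + 1/ε₂ − 1).
1/ε₁ + 1/ε₂ − 1 = 1/0.69 + 1/0.16 − 1 = 6.699.
T₁⁴ − T₂⁴ = 2.03×10^12 − 7.81×10^7 = 2.03×10^12 K⁴.
q = 5.67×10⁻⁸ × 2.03×10^12 / 6.699 = 17100 W/m².
Q = q·A = 17100 × 11 = 1.89×10^5 W.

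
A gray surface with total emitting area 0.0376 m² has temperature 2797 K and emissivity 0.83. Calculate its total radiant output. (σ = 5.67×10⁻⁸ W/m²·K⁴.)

P ≈ 1.08×10^5 W

Stefan–Boltzmann: P = εσAT⁴ = 0.83 × 5.67×10⁻⁸ × 0.0376 × (2797)⁴ = 0.83 × 5.67×10⁻⁸ × 0.0376 × 6.12×10^13.
P = 1.08×10^5 W.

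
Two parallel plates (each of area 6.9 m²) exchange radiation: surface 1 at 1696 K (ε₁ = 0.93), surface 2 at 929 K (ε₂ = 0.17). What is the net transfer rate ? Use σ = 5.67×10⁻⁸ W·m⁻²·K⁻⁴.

Q ≈ 4.94×10^5 W

For two large parallel gray plates, q = σ(T₁⁴ − T₂⁴) / (1/ε₁ + 1/ε₂ − 1).
1/ε₁ + 1/ε₂ − 1 = 1/0.93 + 1/0.17 − 1 = 5.958.
T₁⁴ − T₂⁴ = 8.27×10^12 − 7.45×10^11 = 7.53×10^12 K⁴.
q = 5.67×10⁻⁸ × 7.53×10^12 / 5.958 = 71700 W/m².
Q = q·A = 71700 × 6.9 = 4.94×10^5 W.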